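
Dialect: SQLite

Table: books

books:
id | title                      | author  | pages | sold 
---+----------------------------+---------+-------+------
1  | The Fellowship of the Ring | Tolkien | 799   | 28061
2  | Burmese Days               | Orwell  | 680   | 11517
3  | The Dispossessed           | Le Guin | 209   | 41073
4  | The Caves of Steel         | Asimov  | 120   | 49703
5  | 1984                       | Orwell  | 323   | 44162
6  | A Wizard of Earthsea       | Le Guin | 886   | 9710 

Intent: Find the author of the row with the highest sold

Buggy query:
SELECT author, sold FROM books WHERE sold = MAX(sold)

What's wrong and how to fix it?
Bug: WHERE is evaluated per row; an aggregate over the whole table isn't defined there

Fix: Use a subquery: WHERE sold = (SELECT MAX(sold) FROM books)

Corrected query:
SELECT author, sold FROM books WHERE sold = (SELECT MAX(sold) FROM books)

Result:
author | sold 
-------+------
Asimov | 49703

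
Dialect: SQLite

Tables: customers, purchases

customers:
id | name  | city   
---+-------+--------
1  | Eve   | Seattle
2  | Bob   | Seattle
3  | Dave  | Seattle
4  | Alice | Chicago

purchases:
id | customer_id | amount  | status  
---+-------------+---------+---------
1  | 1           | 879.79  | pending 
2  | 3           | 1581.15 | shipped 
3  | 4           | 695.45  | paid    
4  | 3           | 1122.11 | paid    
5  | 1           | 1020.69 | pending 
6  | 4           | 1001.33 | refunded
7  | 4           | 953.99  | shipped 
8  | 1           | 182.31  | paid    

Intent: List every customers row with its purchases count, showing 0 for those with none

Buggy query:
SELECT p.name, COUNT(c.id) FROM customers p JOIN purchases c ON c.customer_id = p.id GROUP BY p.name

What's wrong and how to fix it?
Bug: An inner join excludes parents with zero children

Fix: Use LEFT JOIN so parents without children still appear (COUNT(c.id) gives 0)

Corrected query:
SELECT p.name, COUNT(c.id) FROM customers p LEFT JOIN purchases c ON c.customer_id = p.id GROUP BY p.name

Result:
name  | COUNT(c.id)
------+------------
Alice | 3          
Bob   | 0          
Dave  | 2          
Eve   | 3          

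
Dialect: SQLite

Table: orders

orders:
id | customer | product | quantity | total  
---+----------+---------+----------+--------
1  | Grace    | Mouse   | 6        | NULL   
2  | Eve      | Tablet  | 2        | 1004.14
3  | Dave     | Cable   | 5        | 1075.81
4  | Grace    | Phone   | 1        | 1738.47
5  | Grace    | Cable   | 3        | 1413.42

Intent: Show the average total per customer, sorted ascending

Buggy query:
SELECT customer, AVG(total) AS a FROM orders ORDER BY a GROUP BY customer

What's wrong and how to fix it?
Bug: GROUP BY must precede ORDER BY

Fix: Reorder: SELECT … FROM … GROUP BY … ORDER BY …

Corrected query:
SELECT customer, AVG(total) AS a FROM orders GROUP BY customer ORDER BY a

Result:
customer | a       
---------+---------
Eve      | 1004.14 
Dave     | 1075.81 
Grace    | 1575.945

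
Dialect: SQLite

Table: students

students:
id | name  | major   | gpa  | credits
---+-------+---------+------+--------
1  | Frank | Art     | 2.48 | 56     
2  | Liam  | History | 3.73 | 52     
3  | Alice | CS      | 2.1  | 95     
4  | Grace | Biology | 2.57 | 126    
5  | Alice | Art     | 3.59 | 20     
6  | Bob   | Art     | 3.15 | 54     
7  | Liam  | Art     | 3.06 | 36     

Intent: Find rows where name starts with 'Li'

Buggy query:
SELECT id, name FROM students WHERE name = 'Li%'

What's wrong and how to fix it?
Bug: Wildcards only work with LIKE; '=' treats '%' as a literal character

Fix: Use LIKE for wildcard pattern matching

Corrected query:
SELECT id, name FROM students WHERE name LIKE 'Li%'

Result:
id | name
---+-----
2  | Liam
7  | Liam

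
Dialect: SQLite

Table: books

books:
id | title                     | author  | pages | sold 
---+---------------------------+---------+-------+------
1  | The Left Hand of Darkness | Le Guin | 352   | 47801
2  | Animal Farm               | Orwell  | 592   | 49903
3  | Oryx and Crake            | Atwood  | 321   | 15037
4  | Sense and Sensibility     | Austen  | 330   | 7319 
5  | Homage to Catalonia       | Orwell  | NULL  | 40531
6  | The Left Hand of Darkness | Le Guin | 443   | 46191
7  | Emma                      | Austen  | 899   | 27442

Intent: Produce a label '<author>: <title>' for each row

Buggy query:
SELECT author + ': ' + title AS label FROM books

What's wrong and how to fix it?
Bug: SQLite uses || for string concatenation; + coerces text to numbers (yielding 0)

Fix: Replace + with || to concatenate text

Corrected query:
SELECT author || ': ' || title AS label FROM books

Result:
label                             
----------------------------------
Le Guin: The Left Hand of Darkness
Orwell: Animal Farm               
Atwood: Oryx and Crake            
Austen: Sense and Sensibility     
Orwell: Homage to Catalonia       
Le Guin: The Left Hand of Darkness
Austen: Emma                      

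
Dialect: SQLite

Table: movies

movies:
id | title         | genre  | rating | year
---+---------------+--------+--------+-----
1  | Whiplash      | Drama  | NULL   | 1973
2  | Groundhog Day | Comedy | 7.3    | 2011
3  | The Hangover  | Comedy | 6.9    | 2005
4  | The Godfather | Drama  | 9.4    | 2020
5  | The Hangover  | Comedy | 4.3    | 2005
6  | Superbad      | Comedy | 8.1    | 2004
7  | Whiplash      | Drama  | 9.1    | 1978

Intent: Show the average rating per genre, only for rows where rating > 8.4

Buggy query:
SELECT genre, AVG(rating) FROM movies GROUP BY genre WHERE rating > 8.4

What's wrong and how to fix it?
Bug: Row-level WHERE must come before GROUP BY in the clause order

Fix: Place WHERE between FROM and GROUP BY

Corrected query:
SELECT genre, AVG(rating) FROM movies WHERE rating > 8.4 GROUP BY genre

Result:
genre | AVG(rating)
------+------------
Drama | 9.25       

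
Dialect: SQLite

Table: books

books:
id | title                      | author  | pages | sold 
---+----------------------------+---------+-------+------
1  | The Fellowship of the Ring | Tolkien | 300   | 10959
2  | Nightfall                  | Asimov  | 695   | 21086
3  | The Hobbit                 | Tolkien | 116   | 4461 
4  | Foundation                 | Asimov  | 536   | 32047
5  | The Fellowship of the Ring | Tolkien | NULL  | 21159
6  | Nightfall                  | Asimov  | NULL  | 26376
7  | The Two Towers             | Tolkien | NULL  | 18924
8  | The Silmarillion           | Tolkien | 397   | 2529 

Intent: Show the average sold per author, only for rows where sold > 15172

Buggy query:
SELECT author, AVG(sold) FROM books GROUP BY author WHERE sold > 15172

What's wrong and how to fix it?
Bug: Row-level WHERE must come before GROUP BY in the clause order

Fix: Move the WHERE clause before GROUP BY

Corrected query:
SELECT author, AVG(sold) FROM books WHERE sold > 15172 GROUP BY author

Result:
author  | AVG(sold)
--------+----------
Asimov  | 26503    
Tolkien | 20041.5  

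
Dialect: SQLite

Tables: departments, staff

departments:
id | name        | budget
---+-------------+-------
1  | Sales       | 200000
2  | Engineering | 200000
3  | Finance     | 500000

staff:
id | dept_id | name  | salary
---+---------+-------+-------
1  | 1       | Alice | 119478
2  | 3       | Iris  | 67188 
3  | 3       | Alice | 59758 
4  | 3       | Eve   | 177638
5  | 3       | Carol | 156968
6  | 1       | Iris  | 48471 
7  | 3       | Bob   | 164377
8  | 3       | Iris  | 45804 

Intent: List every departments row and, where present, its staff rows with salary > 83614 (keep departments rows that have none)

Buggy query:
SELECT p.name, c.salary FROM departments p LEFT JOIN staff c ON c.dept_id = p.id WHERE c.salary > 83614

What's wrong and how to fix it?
Bug: A WHERE condition on the right-hand table after LEFT JOIN drops unmatched parents

Fix: Move the right-table condition into the ON clause so unmatched parents are kept

Corrected query:
SELECT p.name, c.salary FROM departments p LEFT JOIN staff c ON c.dept_id = p.id AND c.salary > 83614

Result:
name        | salary
------------+-------
Sales       | 119478
Engineering | NULL  
Finance     | 156968
Finance     | 164377
Finance     | 177638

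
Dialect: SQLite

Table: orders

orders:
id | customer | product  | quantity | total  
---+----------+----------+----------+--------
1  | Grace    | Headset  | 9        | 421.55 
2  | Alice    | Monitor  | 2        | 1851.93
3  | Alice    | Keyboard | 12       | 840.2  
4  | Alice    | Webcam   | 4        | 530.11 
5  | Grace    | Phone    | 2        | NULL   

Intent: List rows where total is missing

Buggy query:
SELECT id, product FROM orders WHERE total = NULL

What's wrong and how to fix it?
Bug: Comparing to NULL with '=' never matches; NULL = NULL is unknown, not true

Fix: Use IS NULL to test for NULL

Corrected query:
SELECT id, product FROM orders WHERE total IS NULL

Result:
id | product
---+--------
5  | Phone  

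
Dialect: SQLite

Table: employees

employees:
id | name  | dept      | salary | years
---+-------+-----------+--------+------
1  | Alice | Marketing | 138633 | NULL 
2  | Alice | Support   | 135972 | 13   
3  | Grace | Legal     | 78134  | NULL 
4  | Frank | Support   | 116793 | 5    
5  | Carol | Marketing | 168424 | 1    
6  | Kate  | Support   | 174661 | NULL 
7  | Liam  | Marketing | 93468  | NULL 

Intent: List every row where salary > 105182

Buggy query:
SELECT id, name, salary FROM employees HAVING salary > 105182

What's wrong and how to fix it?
Bug: HAVING filters the output of aggregation, but this query has no GROUP BY and no aggregate functions, so SQLite rejects it (HAVING clause on a non-aggregate query); the condition here is per row

Fix: Replace HAVING with WHERE since the condition applies to individual rows

Corrected query:
SELECT id, name, salary FROM employees WHERE salary > 105182

Result:
id | name  | salary
---+-------+-------
1  | Alice | 138633
2  | Alice | 135972
4  | Frank | 116793
5  | Carol | 168424
6  | Kate  | 174661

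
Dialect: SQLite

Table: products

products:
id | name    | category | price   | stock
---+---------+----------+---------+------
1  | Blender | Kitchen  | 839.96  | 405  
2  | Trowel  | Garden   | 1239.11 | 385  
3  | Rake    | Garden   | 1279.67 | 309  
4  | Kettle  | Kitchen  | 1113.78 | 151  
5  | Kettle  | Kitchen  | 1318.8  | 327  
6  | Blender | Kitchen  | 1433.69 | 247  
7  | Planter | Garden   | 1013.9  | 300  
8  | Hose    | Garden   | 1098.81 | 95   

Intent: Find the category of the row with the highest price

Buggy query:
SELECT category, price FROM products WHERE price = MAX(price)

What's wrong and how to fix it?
Bug: MAX(price) is an aggregate and cannot be used directly in WHERE

Fix: Wrap MAX in a scalar subquery so WHERE compares against a single value

Corrected query:
SELECT category, price FROM products WHERE price = (SELECT MAX(price) FROM products)

Result:
category | price  
---------+--------
Kitchen  | 1433.69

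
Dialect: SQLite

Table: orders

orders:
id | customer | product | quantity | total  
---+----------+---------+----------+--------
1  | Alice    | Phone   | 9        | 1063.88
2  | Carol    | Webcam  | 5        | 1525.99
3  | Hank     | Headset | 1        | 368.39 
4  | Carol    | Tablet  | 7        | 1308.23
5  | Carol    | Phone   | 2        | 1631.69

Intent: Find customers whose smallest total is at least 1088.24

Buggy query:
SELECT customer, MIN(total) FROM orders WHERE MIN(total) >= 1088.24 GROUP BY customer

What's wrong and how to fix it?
Bug: Aggregates like MIN are computed per group after WHERE runs

Fix: Replace WHERE with HAVING after the GROUP BY

Corrected query:
SELECT customer, MIN(total) FROM orders GROUP BY customer HAVING MIN(total) >= 1088.24

Result:
customer | MIN(total)
---------+-----------
Carol    | 1308.23   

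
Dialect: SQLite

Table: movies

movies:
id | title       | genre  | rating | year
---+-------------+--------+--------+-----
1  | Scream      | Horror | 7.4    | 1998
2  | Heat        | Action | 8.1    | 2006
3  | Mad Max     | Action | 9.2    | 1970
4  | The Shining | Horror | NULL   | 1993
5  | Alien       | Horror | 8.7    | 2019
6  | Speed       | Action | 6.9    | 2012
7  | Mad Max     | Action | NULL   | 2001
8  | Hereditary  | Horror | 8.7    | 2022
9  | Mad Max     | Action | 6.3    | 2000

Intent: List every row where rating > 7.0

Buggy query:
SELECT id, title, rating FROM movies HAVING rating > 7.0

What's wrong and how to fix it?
Bug: This is a non-aggregate query (no GROUP BY, no aggregates), so in SQLite the HAVING clause is invalid here; a row-level condition belongs in WHERE

Fix: Use WHERE for row-level filtering

Corrected query:
SELECT id, title, rating FROM movies WHERE rating > 7.0

Result:
id | title      | rating
---+------------+-------
1  | Scream     | 7.4   
2  | Heat       | 8.1   
3  | Mad Max    | 9.2   
5  | Alien      | 8.7   
8  | Hereditary | 8.7   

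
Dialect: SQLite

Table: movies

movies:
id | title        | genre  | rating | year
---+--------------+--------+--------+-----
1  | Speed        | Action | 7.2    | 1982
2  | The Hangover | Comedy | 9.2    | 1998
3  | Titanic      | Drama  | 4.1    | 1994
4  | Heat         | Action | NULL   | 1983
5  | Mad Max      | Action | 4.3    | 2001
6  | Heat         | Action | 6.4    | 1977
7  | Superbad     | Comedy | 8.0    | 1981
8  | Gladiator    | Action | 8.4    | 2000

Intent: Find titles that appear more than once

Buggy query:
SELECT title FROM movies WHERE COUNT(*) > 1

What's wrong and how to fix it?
Bug: WHERE can't reference COUNT(*); aggregates are computed after WHERE

Fix: Group first, then use HAVING for the count condition

Corrected query:
SELECT title FROM movies GROUP BY title HAVING COUNT(*) > 1

Result:
title
-----
Heat 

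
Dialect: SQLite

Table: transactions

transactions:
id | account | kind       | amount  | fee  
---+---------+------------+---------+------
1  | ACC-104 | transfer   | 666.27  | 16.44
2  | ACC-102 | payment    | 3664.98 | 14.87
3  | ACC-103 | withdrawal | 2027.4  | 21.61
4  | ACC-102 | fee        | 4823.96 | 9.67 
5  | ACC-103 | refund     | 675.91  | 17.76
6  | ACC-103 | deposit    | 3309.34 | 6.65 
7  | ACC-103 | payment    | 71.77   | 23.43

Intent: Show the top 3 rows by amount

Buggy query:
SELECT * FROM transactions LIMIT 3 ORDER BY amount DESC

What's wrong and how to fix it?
Bug: LIMIT must come after ORDER BY

Fix: Sort with ORDER BY, then apply LIMIT

Corrected query:
SELECT * FROM transactions ORDER BY amount DESC LIMIT 3

Result:
id | account | kind    | amount  | fee  
---+---------+---------+---------+------
4  | ACC-102 | fee     | 4823.96 | 9.67 
2  | ACC-102 | payment | 3664.98 | 14.87
6  | ACC-103 | deposit | 3309.34 | 6.65 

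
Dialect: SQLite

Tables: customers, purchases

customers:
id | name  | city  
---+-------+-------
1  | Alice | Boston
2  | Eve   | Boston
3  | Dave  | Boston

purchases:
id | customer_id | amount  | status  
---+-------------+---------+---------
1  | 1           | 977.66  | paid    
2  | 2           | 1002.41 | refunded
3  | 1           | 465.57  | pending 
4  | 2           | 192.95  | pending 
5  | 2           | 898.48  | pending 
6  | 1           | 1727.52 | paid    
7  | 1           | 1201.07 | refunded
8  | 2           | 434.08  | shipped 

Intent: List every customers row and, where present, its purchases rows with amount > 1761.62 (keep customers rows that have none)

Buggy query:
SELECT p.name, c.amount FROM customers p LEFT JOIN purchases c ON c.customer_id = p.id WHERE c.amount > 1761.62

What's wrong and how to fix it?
Bug: Filtering c.amount in WHERE discards the NULL rows produced by LEFT JOIN, turning it into an inner join

Fix: Put 'c.amount > 1761.62' in the JOIN's ON clause instead of WHERE

Corrected query:
SELECT p.name, c.amount FROM customers p LEFT JOIN purchases c ON c.customer_id = p.id AND c.amount > 1761.62

Result:
name  | amount
------+-------
Alice | NULL  
Eve   | NULL  
Dave  | NULL  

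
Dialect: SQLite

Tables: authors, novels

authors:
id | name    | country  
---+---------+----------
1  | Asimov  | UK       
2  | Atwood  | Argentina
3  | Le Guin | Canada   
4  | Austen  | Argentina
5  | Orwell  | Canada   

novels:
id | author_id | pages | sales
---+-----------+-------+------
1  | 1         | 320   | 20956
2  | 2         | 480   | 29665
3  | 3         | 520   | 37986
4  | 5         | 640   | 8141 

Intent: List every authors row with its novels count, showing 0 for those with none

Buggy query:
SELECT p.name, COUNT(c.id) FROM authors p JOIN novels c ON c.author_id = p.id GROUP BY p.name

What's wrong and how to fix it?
Bug: INNER JOIN drops authors rows that have no matching novels rows

Fix: Use LEFT JOIN so parents without children still appear (COUNT(c.id) gives 0)

Corrected query:
SELECT p.name, COUNT(c.id) FROM authors p LEFT JOIN novels c ON c.author_id = p.id GROUP BY p.name

Result:
name    | COUNT(c.id)
--------+------------
Asimov  | 1          
Atwood  | 1          
Austen  | 0          
Le Guin | 1          
Orwell  | 1          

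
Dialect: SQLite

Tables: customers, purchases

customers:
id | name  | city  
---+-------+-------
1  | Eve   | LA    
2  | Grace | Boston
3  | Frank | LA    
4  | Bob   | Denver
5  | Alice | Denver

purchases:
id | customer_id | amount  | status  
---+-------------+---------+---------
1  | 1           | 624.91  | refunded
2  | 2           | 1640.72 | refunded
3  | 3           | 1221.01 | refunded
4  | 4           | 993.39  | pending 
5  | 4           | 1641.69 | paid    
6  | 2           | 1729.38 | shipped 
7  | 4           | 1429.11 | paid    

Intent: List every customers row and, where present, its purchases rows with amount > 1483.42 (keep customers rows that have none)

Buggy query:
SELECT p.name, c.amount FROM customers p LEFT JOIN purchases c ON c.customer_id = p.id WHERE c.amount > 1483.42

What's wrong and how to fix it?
Bug: Filtering c.amount in WHERE discards the NULL rows produced by LEFT JOIN, turning it into an inner join

Fix: Move the right-table condition into the ON clause so unmatched parents are kept

Corrected query:
SELECT p.name, c.amount FROM customers p LEFT JOIN purchases c ON c.customer_id = p.id AND c.amount > 1483.42

Result:
name  | amount 
------+--------
Eve   | NULL   
Grace | 1640.72
Grace | 1729.38
Frank | NULL   
Bob   | 1641.69
Alice | NULL   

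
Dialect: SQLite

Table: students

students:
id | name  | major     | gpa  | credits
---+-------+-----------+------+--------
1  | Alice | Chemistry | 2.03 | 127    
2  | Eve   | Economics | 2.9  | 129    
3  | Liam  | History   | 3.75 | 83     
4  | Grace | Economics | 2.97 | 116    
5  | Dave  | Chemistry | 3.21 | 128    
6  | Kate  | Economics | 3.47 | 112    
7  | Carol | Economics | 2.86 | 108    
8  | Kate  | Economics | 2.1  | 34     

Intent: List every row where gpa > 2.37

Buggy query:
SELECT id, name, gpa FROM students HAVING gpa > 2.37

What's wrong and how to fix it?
Bug: This is a non-aggregate query (no GROUP BY, no aggregates), so in SQLite the HAVING clause is invalid here; a row-level condition belongs in WHERE

Fix: Replace HAVING with WHERE since the condition applies to individual rows

Corrected query:
SELECT id, name, gpa FROM students WHERE gpa > 2.37

Result:
id | name  | gpa 
---+-------+-----
2  | Eve   | 2.9 
3  | Liam  | 3.75
4  | Grace | 2.97
5  | Dave  | 3.21
6  | Kate  | 3.47
7  | Carol | 2.86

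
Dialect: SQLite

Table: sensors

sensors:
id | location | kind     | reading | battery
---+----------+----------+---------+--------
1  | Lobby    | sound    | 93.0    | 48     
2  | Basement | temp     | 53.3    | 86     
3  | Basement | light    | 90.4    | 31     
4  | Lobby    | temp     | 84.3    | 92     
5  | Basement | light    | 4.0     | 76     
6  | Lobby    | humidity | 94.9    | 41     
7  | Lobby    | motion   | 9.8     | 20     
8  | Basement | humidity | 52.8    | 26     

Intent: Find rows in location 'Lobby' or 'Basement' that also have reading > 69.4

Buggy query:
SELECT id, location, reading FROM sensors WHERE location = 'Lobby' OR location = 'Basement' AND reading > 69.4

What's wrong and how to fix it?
Bug: AND binds tighter than OR, so this parses as location = 'Lobby' OR (location = 'Basement' AND reading > 69.4)

Fix: Group the OR with parentheses (or use IN), then AND the threshold

Corrected query:
SELECT id, location, reading FROM sensors WHERE (location = 'Lobby' OR location = 'Basement') AND reading > 69.4

Result:
id | location | reading
---+----------+--------
1  | Lobby    | 93     
3  | Basement | 90.4   
4  | Lobby    | 84.3   
6  | Lobby    | 94.9   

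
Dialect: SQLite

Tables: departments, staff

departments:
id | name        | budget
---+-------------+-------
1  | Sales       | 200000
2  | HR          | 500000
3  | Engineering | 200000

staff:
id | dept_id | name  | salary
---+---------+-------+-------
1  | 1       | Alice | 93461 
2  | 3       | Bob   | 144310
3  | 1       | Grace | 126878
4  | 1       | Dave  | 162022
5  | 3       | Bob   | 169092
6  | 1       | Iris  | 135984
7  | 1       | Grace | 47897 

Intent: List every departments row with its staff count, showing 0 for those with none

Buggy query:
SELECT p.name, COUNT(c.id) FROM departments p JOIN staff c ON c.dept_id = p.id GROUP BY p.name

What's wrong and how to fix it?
Bug: An inner join excludes parents with zero children

Fix: Switch to LEFT JOIN to retain unmatched parent rows

Corrected query:
SELECT p.name, COUNT(c.id) FROM departments p LEFT JOIN staff c ON c.dept_id = p.id GROUP BY p.name

Result:
name        | COUNT(c.id)
------------+------------
Engineering | 2          
HR          | 0          
Sales       | 5          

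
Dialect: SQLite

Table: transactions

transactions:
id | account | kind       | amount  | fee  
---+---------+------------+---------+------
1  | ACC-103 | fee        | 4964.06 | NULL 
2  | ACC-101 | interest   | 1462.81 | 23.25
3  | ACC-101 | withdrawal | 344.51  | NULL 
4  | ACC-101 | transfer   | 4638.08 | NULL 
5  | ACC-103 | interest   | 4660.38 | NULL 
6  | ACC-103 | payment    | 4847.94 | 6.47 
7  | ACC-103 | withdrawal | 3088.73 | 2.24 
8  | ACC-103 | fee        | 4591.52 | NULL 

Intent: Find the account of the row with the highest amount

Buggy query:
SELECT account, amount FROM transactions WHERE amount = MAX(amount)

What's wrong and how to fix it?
Bug: WHERE is evaluated per row; an aggregate over the whole table isn't defined there

Fix: Use a subquery: WHERE amount = (SELECT MAX(amount) FROM transactions)

Corrected query:
SELECT account, amount FROM transactions WHERE amount = (SELECT MAX(amount) FROM transactions)

Result:
account | amount 
--------+--------
ACC-103 | 4964.06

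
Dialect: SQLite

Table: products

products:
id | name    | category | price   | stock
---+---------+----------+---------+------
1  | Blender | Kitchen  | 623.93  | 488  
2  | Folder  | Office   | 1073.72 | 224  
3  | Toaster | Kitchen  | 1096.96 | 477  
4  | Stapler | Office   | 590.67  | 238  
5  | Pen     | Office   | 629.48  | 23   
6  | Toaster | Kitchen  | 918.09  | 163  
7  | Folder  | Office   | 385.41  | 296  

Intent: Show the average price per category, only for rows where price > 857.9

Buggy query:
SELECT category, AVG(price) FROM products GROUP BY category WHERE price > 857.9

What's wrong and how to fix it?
Bug: WHERE cannot follow GROUP BY

Fix: Place WHERE between FROM and GROUP BY

Corrected query:
SELECT category, AVG(price) FROM products WHERE price > 857.9 GROUP BY category

Result:
category | AVG(price)
---------+-----------
Kitchen  | 1007.525  
Office   | 1073.72   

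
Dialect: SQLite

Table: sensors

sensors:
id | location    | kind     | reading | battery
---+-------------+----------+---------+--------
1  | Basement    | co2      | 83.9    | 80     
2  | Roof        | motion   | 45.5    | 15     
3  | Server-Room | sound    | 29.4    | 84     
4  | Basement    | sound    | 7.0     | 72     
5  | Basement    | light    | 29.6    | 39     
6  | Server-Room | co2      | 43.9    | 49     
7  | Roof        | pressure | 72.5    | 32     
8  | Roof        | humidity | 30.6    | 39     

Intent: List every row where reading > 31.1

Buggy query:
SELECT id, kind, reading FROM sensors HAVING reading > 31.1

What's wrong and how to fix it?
Bug: HAVING filters the output of aggregation, but this query has no GROUP BY and no aggregate functions, so SQLite rejects it (HAVING clause on a non-aggregate query); the condition here is per row

Fix: Use WHERE for row-level filtering

Corrected query:
SELECT id, kind, reading FROM sensors WHERE reading > 31.1

Result:
id | kind     | reading
---+----------+--------
1  | co2      | 83.9   
2  | motion   | 45.5   
6  | co2      | 43.9   
7  | pressure | 72.5   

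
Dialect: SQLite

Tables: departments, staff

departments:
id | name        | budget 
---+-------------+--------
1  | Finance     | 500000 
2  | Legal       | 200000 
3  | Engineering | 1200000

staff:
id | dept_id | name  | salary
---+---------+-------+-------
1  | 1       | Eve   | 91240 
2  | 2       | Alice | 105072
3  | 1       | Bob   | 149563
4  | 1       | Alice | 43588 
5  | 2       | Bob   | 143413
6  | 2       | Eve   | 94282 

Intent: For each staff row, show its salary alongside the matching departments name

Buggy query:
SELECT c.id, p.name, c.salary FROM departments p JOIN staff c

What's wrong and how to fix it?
Bug: JOIN with no ON clause produces a cartesian product; every staff row pairs with every departments row

Fix: Add ON c.dept_id = p.id to the JOIN

Corrected query:
SELECT c.id, p.name, c.salary FROM departments p JOIN staff c ON c.dept_id = p.id

Result:
id | name    | salary
---+---------+-------
1  | Finance | 91240 
2  | Legal   | 105072
3  | Finance | 149563
4  | Finance | 43588 
5  | Legal   | 143413
6  | Legal   | 94282 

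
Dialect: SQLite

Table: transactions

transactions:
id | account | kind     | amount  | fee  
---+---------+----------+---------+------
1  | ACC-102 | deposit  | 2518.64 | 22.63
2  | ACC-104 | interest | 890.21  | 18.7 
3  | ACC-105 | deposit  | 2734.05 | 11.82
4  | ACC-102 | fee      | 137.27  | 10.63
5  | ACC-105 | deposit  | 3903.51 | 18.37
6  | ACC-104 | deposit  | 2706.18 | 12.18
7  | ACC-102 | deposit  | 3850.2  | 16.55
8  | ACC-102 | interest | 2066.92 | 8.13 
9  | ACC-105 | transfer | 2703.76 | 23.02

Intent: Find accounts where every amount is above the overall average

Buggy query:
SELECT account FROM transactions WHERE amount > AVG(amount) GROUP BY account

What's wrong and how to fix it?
Bug: WHERE evaluates per row before aggregation, so AVG() is unavailable

Fix: Use a subquery for AVG and a HAVING MIN(...) filter so the condition holds for every row in the group

Corrected query:
SELECT account FROM transactions GROUP BY account HAVING MIN(amount) > (SELECT AVG(amount) FROM transactions)

Result:
account
-------
ACC-105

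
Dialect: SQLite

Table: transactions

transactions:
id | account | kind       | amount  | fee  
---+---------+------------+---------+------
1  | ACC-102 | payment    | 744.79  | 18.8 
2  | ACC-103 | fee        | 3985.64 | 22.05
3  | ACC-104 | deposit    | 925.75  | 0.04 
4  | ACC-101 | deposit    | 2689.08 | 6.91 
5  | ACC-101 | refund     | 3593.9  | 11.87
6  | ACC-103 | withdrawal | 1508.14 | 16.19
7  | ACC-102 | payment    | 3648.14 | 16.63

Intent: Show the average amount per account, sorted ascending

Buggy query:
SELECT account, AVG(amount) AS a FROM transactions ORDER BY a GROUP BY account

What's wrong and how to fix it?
Bug: GROUP BY must precede ORDER BY

Fix: Move ORDER BY to the end, after GROUP BY

Corrected query:
SELECT account, AVG(amount) AS a FROM transactions GROUP BY account ORDER BY a

Result:
account | a       
--------+---------
ACC-104 | 925.75  
ACC-102 | 2196.465
ACC-103 | 2746.89 
ACC-101 | 3141.49 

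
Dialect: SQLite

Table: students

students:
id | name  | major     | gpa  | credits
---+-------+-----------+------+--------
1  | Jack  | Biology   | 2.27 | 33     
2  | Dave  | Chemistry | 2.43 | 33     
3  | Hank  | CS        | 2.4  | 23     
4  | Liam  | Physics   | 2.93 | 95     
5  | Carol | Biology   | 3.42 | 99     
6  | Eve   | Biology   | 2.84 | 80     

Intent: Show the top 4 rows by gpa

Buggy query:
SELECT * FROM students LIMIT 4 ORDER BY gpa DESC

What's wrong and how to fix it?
Bug: ORDER BY cannot follow LIMIT; LIMIT is the final clause

Fix: Sort with ORDER BY, then apply LIMIT

Corrected query:
SELECT * FROM students ORDER BY gpa DESC LIMIT 4

Result:
id | name  | major     | gpa  | credits
---+-------+-----------+------+--------
5  | Carol | Biology   | 3.42 | 99     
4  | Liam  | Physics   | 2.93 | 95     
6  | Eve   | Biology   | 2.84 | 80     
2  | Dave  | Chemistry | 2.43 | 33     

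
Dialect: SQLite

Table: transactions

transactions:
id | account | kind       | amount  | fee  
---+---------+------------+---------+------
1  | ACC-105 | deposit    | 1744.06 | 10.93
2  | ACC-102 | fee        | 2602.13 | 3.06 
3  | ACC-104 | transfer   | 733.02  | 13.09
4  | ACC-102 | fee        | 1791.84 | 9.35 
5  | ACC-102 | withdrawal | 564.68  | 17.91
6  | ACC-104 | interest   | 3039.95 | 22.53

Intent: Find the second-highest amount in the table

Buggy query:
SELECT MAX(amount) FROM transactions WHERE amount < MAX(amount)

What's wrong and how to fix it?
Bug: The inner MAX is an aggregate inside WHERE, which is not allowed

Fix: Put the inner MAX in a scalar subquery

Corrected query:
SELECT MAX(amount) FROM transactions WHERE amount < (SELECT MAX(amount) FROM transactions)

Result:
MAX(amount)
-----------
2602.13    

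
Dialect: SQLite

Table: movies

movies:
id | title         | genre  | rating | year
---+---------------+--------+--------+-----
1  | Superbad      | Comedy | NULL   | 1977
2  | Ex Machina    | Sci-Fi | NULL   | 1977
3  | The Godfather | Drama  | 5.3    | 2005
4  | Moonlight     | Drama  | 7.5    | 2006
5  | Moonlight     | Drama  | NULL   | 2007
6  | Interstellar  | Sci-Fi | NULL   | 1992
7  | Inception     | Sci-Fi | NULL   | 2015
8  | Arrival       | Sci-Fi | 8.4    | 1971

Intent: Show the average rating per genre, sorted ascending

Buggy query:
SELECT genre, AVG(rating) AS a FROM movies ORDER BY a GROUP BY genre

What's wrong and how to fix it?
Bug: ORDER BY appears before GROUP BY; SQL clause order requires GROUP BY first

Fix: Move ORDER BY to the end, after GROUP BY

Corrected query:
SELECT genre, AVG(rating) AS a FROM movies GROUP BY genre ORDER BY a

Result:
genre  | a   
-------+-----
Comedy | NULL
Drama  | 6.4 
Sci-Fi | 8.4 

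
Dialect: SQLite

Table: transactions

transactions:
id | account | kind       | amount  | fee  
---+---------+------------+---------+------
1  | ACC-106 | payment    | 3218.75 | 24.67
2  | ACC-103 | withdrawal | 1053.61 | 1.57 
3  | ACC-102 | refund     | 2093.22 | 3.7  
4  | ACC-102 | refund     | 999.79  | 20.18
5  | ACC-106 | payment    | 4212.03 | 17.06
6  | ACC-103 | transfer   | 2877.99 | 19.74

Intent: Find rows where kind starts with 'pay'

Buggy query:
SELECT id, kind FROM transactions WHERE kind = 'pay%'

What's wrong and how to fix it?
Bug: Wildcards only work with LIKE; '=' treats '%' as a literal character

Fix: Replace '=' with LIKE so 'pay%' is treated as a pattern

Corrected query:
SELECT id, kind FROM transactions WHERE kind LIKE 'pay%'

Result:
id | kind   
---+--------
1  | payment
5  | payment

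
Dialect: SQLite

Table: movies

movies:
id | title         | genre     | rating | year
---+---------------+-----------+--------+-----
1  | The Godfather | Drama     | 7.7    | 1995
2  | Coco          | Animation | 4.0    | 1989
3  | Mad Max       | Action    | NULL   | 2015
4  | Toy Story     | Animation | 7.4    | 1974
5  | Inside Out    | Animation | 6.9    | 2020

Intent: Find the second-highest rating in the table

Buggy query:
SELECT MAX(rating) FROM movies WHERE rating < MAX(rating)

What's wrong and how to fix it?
Bug: The inner MAX is an aggregate inside WHERE, which is not allowed

Fix: Compute the overall MAX in a subquery, then take MAX of rows below it

Corrected query:
SELECT MAX(rating) FROM movies WHERE rating < (SELECT MAX(rating) FROM movies)

Result:
MAX(rating)
-----------
7.4        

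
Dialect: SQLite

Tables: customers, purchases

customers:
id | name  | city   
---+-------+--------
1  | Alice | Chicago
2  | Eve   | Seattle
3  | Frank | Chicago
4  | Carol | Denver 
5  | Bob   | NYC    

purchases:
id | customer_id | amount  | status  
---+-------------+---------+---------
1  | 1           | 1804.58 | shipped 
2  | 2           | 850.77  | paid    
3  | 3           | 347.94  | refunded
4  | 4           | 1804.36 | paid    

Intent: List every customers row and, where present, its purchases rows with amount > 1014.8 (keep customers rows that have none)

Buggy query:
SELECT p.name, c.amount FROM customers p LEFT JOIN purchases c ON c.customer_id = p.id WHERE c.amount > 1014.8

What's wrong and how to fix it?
Bug: Filtering c.amount in WHERE discards the NULL rows produced by LEFT JOIN, turning it into an inner join

Fix: Move the right-table condition into the ON clause so unmatched parents are kept

Corrected query:
SELECT p.name, c.amount FROM customers p LEFT JOIN purchases c ON c.customer_id = p.id AND c.amount > 1014.8

Result:
name  | amount 
------+--------
Alice | 1804.58
Eve   | NULL   
Frank | NULL   
Carol | 1804.36
Bob   | NULL   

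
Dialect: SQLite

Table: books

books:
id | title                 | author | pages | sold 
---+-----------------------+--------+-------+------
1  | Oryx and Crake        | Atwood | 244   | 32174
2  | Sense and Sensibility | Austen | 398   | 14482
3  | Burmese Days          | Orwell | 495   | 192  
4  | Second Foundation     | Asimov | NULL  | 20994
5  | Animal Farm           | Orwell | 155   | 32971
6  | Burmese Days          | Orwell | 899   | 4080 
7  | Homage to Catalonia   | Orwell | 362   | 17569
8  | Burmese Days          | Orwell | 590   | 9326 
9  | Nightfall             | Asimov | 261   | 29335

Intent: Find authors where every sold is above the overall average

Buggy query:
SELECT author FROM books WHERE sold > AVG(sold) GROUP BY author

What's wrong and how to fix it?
Bug: WHERE evaluates per row before aggregation, so AVG() is unavailable

Fix: Compute the overall average in a scalar subquery and compare each group's MIN against it in HAVING

Corrected query:
SELECT author FROM books GROUP BY author HAVING MIN(sold) > (SELECT AVG(sold) FROM books)

Result:
author
------
Asimov
Atwood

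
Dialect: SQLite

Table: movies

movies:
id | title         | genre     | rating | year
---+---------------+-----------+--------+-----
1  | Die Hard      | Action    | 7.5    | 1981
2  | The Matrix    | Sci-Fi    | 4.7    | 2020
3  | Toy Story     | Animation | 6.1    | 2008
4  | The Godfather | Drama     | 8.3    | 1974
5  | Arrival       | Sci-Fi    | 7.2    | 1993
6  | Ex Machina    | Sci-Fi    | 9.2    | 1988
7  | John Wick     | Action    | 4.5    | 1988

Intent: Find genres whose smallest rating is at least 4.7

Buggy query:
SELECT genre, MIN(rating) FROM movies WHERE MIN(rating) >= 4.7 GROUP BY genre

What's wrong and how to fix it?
Bug: Aggregates like MIN are computed per group after WHERE runs

Fix: Replace WHERE with HAVING after the GROUP BY

Corrected query:
SELECT genre, MIN(rating) FROM movies GROUP BY genre HAVING MIN(rating) >= 4.7

Result:
genre     | MIN(rating)
----------+------------
Animation | 6.1        
Drama     | 8.3        
Sci-Fi    | 4.7        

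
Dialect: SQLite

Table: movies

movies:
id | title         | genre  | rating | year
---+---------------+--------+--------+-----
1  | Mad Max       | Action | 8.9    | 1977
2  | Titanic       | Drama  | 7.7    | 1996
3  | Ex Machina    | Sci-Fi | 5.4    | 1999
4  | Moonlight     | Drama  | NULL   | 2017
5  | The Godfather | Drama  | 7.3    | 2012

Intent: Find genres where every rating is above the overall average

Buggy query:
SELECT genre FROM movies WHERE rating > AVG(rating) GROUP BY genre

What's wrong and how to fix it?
Bug: WHERE evaluates per row before aggregation, so AVG() is unavailable

Fix: Compute the overall average in a scalar subquery and compare each group's MIN against it in HAVING

Corrected query:
SELECT genre FROM movies GROUP BY genre HAVING MIN(rating) > (SELECT AVG(rating) FROM movies)

Result:
genre 
------
Action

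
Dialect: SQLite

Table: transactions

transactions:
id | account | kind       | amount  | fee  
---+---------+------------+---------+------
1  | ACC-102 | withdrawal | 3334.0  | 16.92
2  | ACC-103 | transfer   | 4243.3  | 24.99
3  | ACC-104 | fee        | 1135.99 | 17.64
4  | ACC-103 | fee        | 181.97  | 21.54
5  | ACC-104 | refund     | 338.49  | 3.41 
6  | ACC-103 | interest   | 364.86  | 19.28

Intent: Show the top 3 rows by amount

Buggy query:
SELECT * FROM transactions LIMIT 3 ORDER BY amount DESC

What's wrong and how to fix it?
Bug: ORDER BY cannot follow LIMIT; LIMIT is the final clause

Fix: Sort with ORDER BY, then apply LIMIT

Corrected query:
SELECT * FROM transactions ORDER BY amount DESC LIMIT 3

Result:
id | account | kind       | amount  | fee  
---+---------+------------+---------+------
2  | ACC-103 | transfer   | 4243.3  | 24.99
1  | ACC-102 | withdrawal | 3334    | 16.92
3  | ACC-104 | fee        | 1135.99 | 17.64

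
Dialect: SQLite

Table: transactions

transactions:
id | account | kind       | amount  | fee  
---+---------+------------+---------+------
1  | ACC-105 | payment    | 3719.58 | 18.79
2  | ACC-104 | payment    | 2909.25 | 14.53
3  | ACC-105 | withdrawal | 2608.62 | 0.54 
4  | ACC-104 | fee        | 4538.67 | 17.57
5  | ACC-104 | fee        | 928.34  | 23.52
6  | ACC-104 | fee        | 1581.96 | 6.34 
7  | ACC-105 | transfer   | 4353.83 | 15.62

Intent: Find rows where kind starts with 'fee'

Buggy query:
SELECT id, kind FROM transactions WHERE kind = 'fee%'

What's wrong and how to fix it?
Bug: Wildcards only work with LIKE; '=' treats '%' as a literal character

Fix: Use LIKE for wildcard pattern matching

Corrected query:
SELECT id, kind FROM transactions WHERE kind LIKE 'fee%'

Result:
id | kind
---+-----
4  | fee 
5  | fee 
6  | fee 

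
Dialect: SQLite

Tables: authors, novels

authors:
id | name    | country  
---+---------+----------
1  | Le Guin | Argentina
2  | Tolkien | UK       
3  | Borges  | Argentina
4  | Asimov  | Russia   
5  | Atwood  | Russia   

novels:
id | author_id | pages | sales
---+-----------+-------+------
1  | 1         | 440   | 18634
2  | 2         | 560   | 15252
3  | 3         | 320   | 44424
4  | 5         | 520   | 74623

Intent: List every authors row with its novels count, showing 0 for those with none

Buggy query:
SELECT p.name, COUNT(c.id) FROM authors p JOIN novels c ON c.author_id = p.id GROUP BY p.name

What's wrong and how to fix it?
Bug: An inner join excludes parents with zero children

Fix: Switch to LEFT JOIN to retain unmatched parent rows

Corrected query:
SELECT p.name, COUNT(c.id) FROM authors p LEFT JOIN novels c ON c.author_id = p.id GROUP BY p.name

Result:
name    | COUNT(c.id)
--------+------------
Asimov  | 0          
Atwood  | 1          
Borges  | 1          
Le Guin | 1          
Tolkien | 1          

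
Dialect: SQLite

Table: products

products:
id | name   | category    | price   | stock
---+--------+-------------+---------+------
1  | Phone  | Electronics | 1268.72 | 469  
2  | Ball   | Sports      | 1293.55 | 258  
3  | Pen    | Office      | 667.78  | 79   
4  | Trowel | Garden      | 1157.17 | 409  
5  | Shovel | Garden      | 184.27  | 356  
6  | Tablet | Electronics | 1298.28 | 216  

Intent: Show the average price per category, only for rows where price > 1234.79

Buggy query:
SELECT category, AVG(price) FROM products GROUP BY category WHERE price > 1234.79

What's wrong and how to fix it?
Bug: WHERE cannot follow GROUP BY

Fix: Move the WHERE clause before GROUP BY

Corrected query:
SELECT category, AVG(price) FROM products WHERE price > 1234.79 GROUP BY category

Result:
category    | AVG(price)
------------+-----------
Electronics | 1283.5    
Sports      | 1293.55   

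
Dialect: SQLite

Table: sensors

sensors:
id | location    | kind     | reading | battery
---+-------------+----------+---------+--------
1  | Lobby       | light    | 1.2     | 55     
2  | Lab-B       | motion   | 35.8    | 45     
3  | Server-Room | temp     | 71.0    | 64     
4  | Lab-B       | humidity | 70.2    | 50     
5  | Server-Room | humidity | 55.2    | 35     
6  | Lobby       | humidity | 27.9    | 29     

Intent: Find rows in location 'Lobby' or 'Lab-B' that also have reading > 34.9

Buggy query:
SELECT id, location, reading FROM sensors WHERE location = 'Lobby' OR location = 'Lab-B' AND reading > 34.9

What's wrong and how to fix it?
Bug: AND binds tighter than OR, so this parses as location = 'Lobby' OR (location = 'Lab-B' AND reading > 34.9)

Fix: Group the OR with parentheses (or use IN), then AND the threshold

Corrected query:
SELECT id, location, reading FROM sensors WHERE (location = 'Lobby' OR location = 'Lab-B') AND reading > 34.9

Result:
id | location | reading
---+----------+--------
2  | Lab-B    | 35.8   
4  | Lab-B    | 70.2   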